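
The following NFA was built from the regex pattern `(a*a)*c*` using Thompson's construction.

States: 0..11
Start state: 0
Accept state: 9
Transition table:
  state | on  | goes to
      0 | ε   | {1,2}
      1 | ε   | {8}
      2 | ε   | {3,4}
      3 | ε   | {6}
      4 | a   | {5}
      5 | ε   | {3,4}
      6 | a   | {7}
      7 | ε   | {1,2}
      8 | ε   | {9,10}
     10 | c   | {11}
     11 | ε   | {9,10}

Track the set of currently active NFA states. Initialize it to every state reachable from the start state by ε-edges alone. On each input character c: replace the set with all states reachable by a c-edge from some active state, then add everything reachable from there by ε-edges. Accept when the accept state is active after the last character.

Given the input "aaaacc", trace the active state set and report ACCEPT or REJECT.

Answer: ACCEPT

Derivation:
start: ε-closure({0}) = {0,1,2,3,4,6,8,9,10}
'a' @ 1: {1,2,3,4,5,6,7,8,9,10}  [accepting]
'a' @ 2: {1,2,3,4,5,6,7,8,9,10}  [accepting]
'a' @ 3: {1,2,3,4,5,6,7,8,9,10}  [accepting]
'a' @ 4: {1,2,3,4,5,6,7,8,9,10}  [accepting]
'c' @ 5: {9,10,11}  [accepting]
'c' @ 6: {9,10,11}  [accepting]
end set {9,10,11} — state 9 in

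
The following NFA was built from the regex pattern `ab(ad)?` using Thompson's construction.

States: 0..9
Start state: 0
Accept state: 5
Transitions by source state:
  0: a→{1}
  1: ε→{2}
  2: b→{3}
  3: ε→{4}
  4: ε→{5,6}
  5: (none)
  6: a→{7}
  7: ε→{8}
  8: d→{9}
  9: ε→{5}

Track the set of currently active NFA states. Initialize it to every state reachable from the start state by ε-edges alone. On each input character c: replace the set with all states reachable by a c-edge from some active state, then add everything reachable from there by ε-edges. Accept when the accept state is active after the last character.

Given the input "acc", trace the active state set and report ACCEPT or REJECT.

Answer: REJECT

Steps:
S₀ = ε-closure({0}) = {0}
'a' @ 1: {1,2}
'c' @ 2: {}  — dead — no transitions
rest 'c' ignored (set empty)
final: {}; accept 5 not in set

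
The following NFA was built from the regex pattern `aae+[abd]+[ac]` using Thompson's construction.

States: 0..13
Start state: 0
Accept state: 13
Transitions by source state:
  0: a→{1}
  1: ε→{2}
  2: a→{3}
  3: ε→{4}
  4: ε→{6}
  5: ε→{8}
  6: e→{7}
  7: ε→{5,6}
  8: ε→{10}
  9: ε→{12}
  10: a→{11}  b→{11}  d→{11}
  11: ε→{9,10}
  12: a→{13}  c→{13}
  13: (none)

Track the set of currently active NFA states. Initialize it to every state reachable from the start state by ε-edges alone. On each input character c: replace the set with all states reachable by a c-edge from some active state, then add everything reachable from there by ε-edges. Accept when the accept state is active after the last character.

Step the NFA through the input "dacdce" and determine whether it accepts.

Answer: REJECT

Trace:
S₀ = ε-closure({0}) = {0}
'd' @ 1: {}  — no active states
rest 'acdce' ignored (set empty)
final: {}; accept 13 not in set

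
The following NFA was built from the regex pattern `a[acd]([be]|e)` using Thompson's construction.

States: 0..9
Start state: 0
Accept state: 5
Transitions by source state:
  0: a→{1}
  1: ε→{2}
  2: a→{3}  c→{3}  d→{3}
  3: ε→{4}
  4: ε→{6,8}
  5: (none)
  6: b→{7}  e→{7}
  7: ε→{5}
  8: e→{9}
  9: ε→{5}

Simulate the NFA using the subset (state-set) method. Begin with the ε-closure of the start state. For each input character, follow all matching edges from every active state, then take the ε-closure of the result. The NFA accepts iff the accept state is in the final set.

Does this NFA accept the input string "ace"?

S₀ = ε-closure({0}) = {0}
'a' @ 1: {1,2}
'c' @ 2: {3,4,6,8}
'e' @ 3: {5,7,9}  (accept∈set)
after full input: {5,7,9}  (accept=5 in)

Answer: ACCEPT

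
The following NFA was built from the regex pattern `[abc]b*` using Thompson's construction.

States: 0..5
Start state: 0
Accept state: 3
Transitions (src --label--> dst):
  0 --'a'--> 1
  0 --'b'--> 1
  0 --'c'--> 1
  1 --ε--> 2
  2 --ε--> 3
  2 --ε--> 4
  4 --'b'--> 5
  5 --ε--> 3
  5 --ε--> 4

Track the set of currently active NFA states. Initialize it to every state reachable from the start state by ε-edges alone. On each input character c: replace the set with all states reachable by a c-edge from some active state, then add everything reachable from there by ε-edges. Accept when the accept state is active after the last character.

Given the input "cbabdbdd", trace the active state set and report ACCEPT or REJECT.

start: ε-closure({0}) = {0}
'c' @ 1: {1,2,3,4}  (accept∈set)
'b' @ 2: {3,4,5}  (accept∈set)
'a' @ 3: {}  — no active states
rest 'bdbdd' ignored (set empty)
end set {} — state 3 not in

Answer: REJECT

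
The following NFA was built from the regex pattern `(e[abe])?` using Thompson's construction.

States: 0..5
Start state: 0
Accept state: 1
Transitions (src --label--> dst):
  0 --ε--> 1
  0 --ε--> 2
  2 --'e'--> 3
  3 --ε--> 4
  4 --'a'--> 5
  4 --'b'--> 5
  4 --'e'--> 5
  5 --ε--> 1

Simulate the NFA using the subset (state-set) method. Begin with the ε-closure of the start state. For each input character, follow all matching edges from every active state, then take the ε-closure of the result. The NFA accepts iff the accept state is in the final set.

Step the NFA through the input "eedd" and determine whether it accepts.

Answer: REJECT

Trace:
S₀ = ε-closure({0}) = {0,1,2}
'e' @ 1: {3,4}
'e' @ 2: {1,5}  ✓accept
'd' @ 3: {}  — state set empty
rest 'd' ignored (set empty)
after full input: {}  (accept=1 not in)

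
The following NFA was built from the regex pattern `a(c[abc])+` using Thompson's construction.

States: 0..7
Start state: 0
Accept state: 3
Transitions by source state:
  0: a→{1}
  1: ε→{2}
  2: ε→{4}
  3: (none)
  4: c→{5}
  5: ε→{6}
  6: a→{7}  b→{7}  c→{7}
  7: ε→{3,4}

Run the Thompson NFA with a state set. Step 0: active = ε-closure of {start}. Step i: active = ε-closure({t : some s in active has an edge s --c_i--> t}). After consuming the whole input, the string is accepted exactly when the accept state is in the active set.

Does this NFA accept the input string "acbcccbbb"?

Answer: REJECT

Derivation:
S₀ = ε-closure({0}) = {0}
'a' @ 1: {1,2,4}
'c' @ 2: {5,6}
'b' @ 3: {3,4,7}  (accept∈set)
'c' @ 4: {5,6}
'c' @ 5: {3,4,7}  (accept∈set)
'c' @ 6: {5,6}
'b' @ 7: {3,4,7}  (accept∈set)
'b' @ 8: {}  — dead — no transitions
rest 'b' ignored (set empty)
final: {}; accept 3 not in set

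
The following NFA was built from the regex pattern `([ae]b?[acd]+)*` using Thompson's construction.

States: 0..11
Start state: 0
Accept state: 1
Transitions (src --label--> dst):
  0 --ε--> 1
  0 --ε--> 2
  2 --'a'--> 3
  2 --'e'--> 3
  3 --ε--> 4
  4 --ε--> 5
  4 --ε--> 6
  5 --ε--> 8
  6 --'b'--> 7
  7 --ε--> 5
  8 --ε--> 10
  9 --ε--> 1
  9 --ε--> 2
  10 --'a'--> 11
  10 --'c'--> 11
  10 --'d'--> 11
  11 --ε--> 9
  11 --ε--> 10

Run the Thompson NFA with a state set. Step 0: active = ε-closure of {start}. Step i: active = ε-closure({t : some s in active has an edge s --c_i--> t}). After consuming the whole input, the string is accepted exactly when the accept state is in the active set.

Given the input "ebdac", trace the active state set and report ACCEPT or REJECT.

S₀ = ε-closure({0}) = {0,1,2}
'e' @ 1: {3,4,5,6,8,10}
'b' @ 2: {5,7,8,10}
'd' @ 3: {1,2,9,10,11}  [accepting]
'a' @ 4: {1,2,3,4,5,6,8,9,10,11}  [accepting]
'c' @ 5: {1,2,9,10,11}  [accepting]
final: {1,2,9,10,11}; accept 1 in set

Answer: ACCEPT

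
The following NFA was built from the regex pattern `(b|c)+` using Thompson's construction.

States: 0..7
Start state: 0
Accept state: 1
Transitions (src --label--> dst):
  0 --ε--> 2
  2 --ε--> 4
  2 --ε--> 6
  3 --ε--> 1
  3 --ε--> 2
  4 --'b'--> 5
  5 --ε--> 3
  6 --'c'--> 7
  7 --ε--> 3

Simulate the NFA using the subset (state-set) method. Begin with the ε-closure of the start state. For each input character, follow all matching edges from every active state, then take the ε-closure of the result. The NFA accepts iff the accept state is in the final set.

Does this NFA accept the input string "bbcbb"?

start: ε-closure({0}) = {0,2,4,6}
'b' @ 1: {1,2,3,4,5,6}  [accepting]
'b' @ 2: {1,2,3,4,5,6}  [accepting]
'c' @ 3: {1,2,3,4,6,7}  [accepting]
'b' @ 4: {1,2,3,4,5,6}  [accepting]
'b' @ 5: {1,2,3,4,5,6}  [accepting]
after full input: {1,2,3,4,5,6}  (accept=1 in)

Answer: ACCEPT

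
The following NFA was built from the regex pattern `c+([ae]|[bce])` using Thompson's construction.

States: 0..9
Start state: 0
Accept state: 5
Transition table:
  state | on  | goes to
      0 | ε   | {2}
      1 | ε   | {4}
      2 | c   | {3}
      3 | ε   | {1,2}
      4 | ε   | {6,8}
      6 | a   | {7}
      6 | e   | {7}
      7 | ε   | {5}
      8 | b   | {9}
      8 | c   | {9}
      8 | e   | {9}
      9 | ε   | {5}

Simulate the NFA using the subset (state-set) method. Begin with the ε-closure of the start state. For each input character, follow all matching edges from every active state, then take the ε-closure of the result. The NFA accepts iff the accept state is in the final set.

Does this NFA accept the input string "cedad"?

start: ε-closure({0}) = {0,2}
'c' @ 1: {1,2,3,4,6,8}
'e' @ 2: {5,7,9}  ✓accept
'd' @ 3: {}  — no active states
rest 'ad' ignored (set empty)
after full input: {}  (accept=5 not in)

Answer: REJECT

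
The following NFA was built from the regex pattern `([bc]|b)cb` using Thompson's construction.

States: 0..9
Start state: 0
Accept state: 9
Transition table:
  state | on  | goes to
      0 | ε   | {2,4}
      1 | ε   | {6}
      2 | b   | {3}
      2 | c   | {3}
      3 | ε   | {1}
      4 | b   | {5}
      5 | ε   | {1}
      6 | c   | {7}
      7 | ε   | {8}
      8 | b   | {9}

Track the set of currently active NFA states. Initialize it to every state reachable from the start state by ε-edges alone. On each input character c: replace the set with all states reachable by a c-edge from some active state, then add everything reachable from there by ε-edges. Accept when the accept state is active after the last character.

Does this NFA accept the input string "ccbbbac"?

initial (ε-close {0}): {0,2,4}
'c' @ 1: {1,3,6}
'c' @ 2: {7,8}
'b' @ 3: {9}  (accept∈set)
'b' @ 4: {}  — state set empty
rest 'bac' ignored (set empty)
final: {}; accept 9 not in set

Answer: REJECT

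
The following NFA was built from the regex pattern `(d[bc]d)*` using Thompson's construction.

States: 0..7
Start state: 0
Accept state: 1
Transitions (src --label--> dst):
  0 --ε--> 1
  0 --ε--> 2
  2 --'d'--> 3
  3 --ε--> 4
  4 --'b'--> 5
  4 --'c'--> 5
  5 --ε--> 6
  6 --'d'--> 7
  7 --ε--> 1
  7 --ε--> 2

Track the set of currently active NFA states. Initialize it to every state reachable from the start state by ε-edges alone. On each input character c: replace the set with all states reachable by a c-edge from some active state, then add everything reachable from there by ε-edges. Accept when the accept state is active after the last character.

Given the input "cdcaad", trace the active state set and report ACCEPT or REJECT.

Answer: REJECT

Steps:
initial (ε-close {0}): {0,1,2}
'c' @ 1: {}  — dead — no transitions
rest 'dcaad' ignored (set empty)
end set {} — state 1 not in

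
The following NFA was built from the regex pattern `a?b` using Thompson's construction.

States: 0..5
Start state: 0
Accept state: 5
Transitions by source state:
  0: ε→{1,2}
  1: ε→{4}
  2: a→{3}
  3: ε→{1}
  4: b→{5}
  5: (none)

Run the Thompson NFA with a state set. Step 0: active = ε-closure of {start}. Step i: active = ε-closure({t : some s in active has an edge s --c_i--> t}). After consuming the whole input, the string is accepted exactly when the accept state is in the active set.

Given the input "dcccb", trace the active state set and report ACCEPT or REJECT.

initial (ε-close {0}): {0,1,2,4}
'd' @ 1: {}  — dead — no transitions
rest 'cccb' ignored (set empty)
after full input: {}  (accept=5 not in)

Answer: REJECT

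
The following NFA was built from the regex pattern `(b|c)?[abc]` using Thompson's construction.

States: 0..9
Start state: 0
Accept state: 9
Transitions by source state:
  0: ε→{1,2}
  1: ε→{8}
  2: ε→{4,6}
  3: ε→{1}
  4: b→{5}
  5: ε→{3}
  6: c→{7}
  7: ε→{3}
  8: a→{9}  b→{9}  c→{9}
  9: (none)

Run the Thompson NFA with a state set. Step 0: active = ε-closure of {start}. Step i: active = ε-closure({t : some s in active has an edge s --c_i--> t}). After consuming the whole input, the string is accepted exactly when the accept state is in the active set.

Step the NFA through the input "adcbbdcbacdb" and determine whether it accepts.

S₀ = ε-closure({0}) = {0,1,2,4,6,8}
'a' @ 1: {9}  [accepting]
'd' @ 2: {}  — no active states
rest 'cbbdcbacdb' ignored (set empty)
after full input: {}  (accept=9 not in)

Answer: REJECT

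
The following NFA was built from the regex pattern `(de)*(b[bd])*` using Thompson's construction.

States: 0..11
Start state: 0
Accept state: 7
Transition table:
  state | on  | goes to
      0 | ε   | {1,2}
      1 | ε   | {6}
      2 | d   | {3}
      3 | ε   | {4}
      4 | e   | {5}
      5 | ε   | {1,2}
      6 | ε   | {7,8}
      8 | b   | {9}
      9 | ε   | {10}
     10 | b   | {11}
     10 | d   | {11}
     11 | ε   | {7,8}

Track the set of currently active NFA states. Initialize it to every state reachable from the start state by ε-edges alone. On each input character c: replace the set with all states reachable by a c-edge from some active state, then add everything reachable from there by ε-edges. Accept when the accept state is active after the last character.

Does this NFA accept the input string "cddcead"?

Answer: REJECT

Trace:
start: ε-closure({0}) = {0,1,2,6,7,8}
'c' @ 1: {}  — dead — no transitions
rest 'ddcead' ignored (set empty)
end set {} — state 7 not in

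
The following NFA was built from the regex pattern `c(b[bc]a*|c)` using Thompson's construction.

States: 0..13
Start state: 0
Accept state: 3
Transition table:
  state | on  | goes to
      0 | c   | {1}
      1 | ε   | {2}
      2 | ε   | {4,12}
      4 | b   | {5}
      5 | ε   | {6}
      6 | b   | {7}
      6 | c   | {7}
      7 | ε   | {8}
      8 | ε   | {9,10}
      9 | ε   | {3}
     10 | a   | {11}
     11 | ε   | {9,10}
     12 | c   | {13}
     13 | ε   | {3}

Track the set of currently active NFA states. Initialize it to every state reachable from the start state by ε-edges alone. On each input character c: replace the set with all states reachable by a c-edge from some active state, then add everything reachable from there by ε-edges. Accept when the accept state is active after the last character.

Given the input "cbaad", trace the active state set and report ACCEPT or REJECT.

Answer: REJECT

Steps:
initial (ε-close {0}): {0}
'c' @ 1: {1,2,4,12}
'b' @ 2: {5,6}
'a' @ 3: {}  — no active states
rest 'ad' ignored (set empty)
after full input: {}  (accept=3 not in)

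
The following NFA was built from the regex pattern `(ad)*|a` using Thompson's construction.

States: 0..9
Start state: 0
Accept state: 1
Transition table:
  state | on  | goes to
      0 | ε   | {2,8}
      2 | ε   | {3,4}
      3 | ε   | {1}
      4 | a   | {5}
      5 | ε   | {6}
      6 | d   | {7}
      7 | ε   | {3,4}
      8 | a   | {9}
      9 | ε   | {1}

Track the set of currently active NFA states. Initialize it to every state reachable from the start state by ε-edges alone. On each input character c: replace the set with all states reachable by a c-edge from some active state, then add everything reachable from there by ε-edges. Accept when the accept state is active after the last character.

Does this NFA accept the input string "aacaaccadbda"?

initial (ε-close {0}): {0,1,2,3,4,8}
'a' @ 1: {1,5,6,9}  ✓accept
'a' @ 2: {}  — state set empty
rest 'caaccadbda' ignored (set empty)
final: {}; accept 1 not in set

Answer: REJECT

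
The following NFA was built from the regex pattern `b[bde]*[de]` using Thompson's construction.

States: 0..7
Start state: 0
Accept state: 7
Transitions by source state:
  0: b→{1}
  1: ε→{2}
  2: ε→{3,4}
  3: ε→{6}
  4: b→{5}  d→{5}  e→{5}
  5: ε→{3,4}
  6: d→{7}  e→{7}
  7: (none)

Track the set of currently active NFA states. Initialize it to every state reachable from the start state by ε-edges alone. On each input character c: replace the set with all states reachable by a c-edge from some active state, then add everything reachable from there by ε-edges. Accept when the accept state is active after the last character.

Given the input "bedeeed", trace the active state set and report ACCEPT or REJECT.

start: ε-closure({0}) = {0}
'b' @ 1: {1,2,3,4,6}
'e' @ 2: {3,4,5,6,7}  ✓accept
'd' @ 3: {3,4,5,6,7}  ✓accept
'e' @ 4: {3,4,5,6,7}  ✓accept
'e' @ 5: {3,4,5,6,7}  ✓accept
'e' @ 6: {3,4,5,6,7}  ✓accept
'd' @ 7: {3,4,5,6,7}  ✓accept
end set {3,4,5,6,7} — state 7 in

Answer: ACCEPT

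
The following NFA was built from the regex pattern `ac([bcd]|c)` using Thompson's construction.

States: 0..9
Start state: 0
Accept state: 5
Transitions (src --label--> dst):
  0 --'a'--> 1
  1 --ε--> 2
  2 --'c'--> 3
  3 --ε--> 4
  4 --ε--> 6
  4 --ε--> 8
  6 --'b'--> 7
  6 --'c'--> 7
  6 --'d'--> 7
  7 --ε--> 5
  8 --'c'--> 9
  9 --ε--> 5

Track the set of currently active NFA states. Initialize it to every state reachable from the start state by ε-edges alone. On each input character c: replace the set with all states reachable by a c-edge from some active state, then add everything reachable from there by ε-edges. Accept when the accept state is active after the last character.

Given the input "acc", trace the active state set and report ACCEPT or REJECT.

initial (ε-close {0}): {0}
'a' @ 1: {1,2}
'c' @ 2: {3,4,6,8}
'c' @ 3: {5,7,9}  ✓accept
final: {5,7,9}; accept 5 in set

Answer: ACCEPT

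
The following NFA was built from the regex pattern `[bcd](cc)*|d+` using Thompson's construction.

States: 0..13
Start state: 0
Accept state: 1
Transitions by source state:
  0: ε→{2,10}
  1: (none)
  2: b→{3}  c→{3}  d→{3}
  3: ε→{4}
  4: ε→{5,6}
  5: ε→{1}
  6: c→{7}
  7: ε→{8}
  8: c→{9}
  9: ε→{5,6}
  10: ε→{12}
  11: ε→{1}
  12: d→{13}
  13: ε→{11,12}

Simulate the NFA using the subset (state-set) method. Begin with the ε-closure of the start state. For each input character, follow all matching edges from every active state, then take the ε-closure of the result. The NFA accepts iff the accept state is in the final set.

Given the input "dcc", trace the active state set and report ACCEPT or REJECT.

S₀ = ε-closure({0}) = {0,2,10,12}
'd' @ 1: {1,3,4,5,6,11,12,13}  (accept∈set)
'c' @ 2: {7,8}
'c' @ 3: {1,5,6,9}  (accept∈set)
end set {1,5,6,9} — state 1 in

Answer: ACCEPT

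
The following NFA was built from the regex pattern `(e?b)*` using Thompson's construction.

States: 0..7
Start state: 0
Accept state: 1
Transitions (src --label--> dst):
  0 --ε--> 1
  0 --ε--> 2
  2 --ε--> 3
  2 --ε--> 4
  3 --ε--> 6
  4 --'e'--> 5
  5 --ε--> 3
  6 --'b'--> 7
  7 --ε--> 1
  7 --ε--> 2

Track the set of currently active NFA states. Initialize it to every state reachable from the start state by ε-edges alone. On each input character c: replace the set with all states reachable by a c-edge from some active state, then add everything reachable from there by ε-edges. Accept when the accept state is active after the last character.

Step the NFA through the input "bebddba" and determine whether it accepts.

S₀ = ε-closure({0}) = {0,1,2,3,4,6}
'b' @ 1: {1,2,3,4,6,7}  [accepting]
'e' @ 2: {3,5,6}
'b' @ 3: {1,2,3,4,6,7}  [accepting]
'd' @ 4: {}  — dead — no transitions
rest 'dba' ignored (set empty)
end set {} — state 1 not in

Answer: REJECT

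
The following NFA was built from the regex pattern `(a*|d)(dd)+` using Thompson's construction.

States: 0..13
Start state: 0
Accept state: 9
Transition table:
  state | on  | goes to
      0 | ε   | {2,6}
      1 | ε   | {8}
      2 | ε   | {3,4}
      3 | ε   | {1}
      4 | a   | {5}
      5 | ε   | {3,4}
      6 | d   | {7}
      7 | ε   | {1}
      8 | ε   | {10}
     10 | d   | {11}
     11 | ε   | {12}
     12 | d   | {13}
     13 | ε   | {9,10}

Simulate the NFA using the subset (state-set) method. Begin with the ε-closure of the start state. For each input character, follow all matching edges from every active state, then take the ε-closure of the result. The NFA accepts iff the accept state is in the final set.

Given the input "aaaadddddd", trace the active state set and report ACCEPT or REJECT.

Answer: ACCEPT

Derivation:
initial (ε-close {0}): {0,1,2,3,4,6,8,10}
'a' @ 1: {1,3,4,5,8,10}
'a' @ 2: {1,3,4,5,8,10}
'a' @ 3: {1,3,4,5,8,10}
'a' @ 4: {1,3,4,5,8,10}
'd' @ 5: {11,12}
'd' @ 6: {9,10,13}  [accepting]
'd' @ 7: {11,12}
'd' @ 8: {9,10,13}  [accepting]
'd' @ 9: {11,12}
'd' @ 10: {9,10,13}  [accepting]
end set {9,10,13} — state 9 in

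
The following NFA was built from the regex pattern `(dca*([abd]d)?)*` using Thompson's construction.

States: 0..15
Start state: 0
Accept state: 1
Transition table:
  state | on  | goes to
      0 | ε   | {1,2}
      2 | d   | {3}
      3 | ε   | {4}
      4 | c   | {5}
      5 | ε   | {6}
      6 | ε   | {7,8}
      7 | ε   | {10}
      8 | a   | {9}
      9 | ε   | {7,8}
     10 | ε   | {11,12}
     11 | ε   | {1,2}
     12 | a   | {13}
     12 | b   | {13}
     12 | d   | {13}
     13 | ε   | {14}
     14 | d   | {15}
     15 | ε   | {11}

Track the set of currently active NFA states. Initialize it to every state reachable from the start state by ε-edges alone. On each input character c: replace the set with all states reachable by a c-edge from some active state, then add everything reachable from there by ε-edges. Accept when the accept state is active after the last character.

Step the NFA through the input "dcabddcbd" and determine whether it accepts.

start: ε-closure({0}) = {0,1,2}
'd' @ 1: {3,4}
'c' @ 2: {1,2,5,6,7,8,10,11,12}  ✓accept
'a' @ 3: {1,2,7,8,9,10,11,12,13,14}  ✓accept
'b' @ 4: {13,14}
'd' @ 5: {1,2,11,15}  ✓accept
'd' @ 6: {3,4}
'c' @ 7: {1,2,5,6,7,8,10,11,12}  ✓accept
'b' @ 8: {13,14}
'd' @ 9: {1,2,11,15}  ✓accept
end set {1,2,11,15} — state 1 in

Answer: ACCEPT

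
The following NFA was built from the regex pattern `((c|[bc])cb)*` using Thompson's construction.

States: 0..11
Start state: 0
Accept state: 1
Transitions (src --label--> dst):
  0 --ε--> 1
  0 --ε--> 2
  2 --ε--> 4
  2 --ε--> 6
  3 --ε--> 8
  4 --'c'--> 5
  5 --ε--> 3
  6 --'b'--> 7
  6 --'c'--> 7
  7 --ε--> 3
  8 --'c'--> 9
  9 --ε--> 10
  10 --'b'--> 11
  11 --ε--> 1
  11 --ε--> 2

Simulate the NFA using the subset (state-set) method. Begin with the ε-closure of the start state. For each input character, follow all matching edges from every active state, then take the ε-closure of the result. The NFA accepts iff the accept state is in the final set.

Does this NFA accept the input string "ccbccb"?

initial (ε-close {0}): {0,1,2,4,6}
'c' @ 1: {3,5,7,8}
'c' @ 2: {9,10}
'b' @ 3: {1,2,4,6,11}  [accepting]
'c' @ 4: {3,5,7,8}
'c' @ 5: {9,10}
'b' @ 6: {1,2,4,6,11}  [accepting]
after full input: {1,2,4,6,11}  (accept=1 in)

Answer: ACCEPT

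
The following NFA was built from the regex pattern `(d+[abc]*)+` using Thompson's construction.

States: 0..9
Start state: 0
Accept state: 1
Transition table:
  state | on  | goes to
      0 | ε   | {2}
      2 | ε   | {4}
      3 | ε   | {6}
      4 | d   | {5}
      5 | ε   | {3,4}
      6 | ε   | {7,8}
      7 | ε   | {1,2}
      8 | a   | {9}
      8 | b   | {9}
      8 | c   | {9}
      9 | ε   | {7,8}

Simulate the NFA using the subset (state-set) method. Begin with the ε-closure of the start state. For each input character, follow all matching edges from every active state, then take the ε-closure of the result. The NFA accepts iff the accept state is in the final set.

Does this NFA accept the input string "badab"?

start: ε-closure({0}) = {0,2,4}
'b' @ 1: {}  — dead — no transitions
rest 'adab' ignored (set empty)
after full input: {}  (accept=1 not in)

Answer: REJECT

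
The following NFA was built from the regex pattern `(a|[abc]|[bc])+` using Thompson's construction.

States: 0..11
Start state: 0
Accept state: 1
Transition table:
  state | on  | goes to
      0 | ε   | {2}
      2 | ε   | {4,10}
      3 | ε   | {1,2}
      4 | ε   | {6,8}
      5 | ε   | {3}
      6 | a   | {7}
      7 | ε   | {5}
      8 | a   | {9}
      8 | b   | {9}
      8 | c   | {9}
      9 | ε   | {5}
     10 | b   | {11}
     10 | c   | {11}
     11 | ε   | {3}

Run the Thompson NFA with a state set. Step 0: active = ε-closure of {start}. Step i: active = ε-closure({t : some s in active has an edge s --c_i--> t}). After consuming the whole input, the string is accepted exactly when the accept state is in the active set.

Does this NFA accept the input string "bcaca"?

start: ε-closure({0}) = {0,2,4,6,8,10}
'b' @ 1: {1,2,3,4,5,6,8,9,10,11}  ✓accept
'c' @ 2: {1,2,3,4,5,6,8,9,10,11}  ✓accept
'a' @ 3: {1,2,3,4,5,6,7,8,9,10}  ✓accept
'c' @ 4: {1,2,3,4,5,6,8,9,10,11}  ✓accept
'a' @ 5: {1,2,3,4,5,6,7,8,9,10}  ✓accept
end set {1,2,3,4,5,6,7,8,9,10} — state 1 in

Answer: ACCEPT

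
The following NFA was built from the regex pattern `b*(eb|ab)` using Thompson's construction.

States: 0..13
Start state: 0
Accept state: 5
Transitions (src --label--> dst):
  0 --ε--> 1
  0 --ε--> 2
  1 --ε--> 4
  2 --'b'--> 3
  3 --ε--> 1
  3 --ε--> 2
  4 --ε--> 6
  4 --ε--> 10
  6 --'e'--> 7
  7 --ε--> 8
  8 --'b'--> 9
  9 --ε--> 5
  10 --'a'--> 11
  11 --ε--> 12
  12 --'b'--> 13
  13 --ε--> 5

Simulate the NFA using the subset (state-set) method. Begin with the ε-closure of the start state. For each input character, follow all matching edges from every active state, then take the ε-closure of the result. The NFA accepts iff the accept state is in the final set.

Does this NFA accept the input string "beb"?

Answer: ACCEPT

Trace:
S₀ = ε-closure({0}) = {0,1,2,4,6,10}
'b' @ 1: {1,2,3,4,6,10}
'e' @ 2: {7,8}
'b' @ 3: {5,9}  ✓accept
final: {5,9}; accept 5 in set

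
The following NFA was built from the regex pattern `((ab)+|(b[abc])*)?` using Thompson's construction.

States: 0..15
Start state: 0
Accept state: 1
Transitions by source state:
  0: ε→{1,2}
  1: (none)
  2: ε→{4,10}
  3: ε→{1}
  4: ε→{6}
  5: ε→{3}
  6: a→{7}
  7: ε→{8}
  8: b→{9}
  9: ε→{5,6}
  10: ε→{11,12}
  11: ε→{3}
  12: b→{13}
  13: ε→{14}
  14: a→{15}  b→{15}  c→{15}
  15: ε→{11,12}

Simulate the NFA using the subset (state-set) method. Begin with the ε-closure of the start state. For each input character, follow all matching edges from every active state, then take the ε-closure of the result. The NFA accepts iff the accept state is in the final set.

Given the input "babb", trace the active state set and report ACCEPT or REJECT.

initial (ε-close {0}): {0,1,2,3,4,6,10,11,12}
'b' @ 1: {13,14}
'a' @ 2: {1,3,11,12,15}  ✓accept
'b' @ 3: {13,14}
'b' @ 4: {1,3,11,12,15}  ✓accept
end set {1,3,11,12,15} — state 1 in

Answer: ACCEPT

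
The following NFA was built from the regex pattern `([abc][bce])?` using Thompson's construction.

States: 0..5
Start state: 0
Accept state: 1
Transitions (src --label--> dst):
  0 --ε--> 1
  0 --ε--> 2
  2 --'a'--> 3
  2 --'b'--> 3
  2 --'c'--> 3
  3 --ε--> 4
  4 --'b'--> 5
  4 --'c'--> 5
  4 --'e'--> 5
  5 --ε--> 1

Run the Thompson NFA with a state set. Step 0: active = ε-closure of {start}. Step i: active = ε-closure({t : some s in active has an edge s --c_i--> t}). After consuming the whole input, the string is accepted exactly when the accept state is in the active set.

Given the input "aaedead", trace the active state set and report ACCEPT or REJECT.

initial (ε-close {0}): {0,1,2}
'a' @ 1: {3,4}
'a' @ 2: {}  — dead — no transitions
rest 'edead' ignored (set empty)
final: {}; accept 1 not in set

Answer: REJECT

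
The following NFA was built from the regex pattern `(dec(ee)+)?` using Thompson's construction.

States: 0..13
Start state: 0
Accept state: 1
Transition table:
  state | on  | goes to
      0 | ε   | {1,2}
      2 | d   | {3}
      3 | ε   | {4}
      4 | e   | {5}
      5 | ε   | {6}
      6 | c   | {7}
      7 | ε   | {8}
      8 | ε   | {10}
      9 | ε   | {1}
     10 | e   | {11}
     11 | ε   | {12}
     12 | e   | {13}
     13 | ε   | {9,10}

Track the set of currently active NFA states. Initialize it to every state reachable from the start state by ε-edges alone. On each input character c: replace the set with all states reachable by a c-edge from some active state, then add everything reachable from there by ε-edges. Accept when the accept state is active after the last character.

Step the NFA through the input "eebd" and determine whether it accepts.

Answer: REJECT

Steps:
S₀ = ε-closure({0}) = {0,1,2}
'e' @ 1: {}  — state set empty
rest 'ebd' ignored (set empty)
end set {} — state 1 not in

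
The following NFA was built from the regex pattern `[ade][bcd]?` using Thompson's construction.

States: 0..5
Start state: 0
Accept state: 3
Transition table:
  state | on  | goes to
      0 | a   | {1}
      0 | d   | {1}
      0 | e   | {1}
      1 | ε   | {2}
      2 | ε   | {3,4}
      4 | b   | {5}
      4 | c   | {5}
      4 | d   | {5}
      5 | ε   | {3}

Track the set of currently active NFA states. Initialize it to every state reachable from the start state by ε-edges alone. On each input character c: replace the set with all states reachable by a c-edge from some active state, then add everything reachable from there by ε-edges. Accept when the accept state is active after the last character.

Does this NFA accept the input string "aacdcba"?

Answer: REJECT

Steps:
S₀ = ε-closure({0}) = {0}
'a' @ 1: {1,2,3,4}  ✓accept
'a' @ 2: {}  — dead — no transitions
rest 'cdcba' ignored (set empty)
final: {}; accept 3 not in set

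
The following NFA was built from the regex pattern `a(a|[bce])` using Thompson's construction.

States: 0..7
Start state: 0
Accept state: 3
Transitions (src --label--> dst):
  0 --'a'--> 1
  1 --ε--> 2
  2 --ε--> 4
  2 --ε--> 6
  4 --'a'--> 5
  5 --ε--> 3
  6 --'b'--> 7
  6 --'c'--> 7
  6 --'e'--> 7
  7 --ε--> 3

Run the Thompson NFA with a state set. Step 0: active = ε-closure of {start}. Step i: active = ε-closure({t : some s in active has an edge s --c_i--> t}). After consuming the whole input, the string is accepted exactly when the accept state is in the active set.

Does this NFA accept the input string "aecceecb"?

S₀ = ε-closure({0}) = {0}
'a' @ 1: {1,2,4,6}
'e' @ 2: {3,7}  (accept∈set)
'c' @ 3: {}  — dead — no transitions
rest 'ceecb' ignored (set empty)
end set {} — state 3 not in

Answer: REJECT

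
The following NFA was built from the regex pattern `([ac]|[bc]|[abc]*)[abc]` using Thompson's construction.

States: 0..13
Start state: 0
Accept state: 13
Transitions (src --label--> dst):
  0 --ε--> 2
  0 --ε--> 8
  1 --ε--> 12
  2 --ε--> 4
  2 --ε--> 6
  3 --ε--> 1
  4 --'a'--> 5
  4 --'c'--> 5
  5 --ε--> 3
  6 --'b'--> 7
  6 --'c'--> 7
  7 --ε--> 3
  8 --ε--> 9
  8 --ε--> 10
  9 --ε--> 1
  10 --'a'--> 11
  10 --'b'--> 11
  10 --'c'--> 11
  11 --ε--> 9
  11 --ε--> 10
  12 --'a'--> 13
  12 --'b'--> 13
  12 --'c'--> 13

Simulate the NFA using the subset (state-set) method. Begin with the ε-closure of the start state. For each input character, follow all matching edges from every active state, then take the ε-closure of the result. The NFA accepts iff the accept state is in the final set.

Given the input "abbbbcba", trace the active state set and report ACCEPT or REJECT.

Answer: ACCEPT

Trace:
initial (ε-close {0}): {0,1,2,4,6,8,9,10,12}
'a' @ 1: {1,3,5,9,10,11,12,13}  ✓accept
'b' @ 2: {1,9,10,11,12,13}  ✓accept
'b' @ 3: {1,9,10,11,12,13}  ✓accept
'b' @ 4: {1,9,10,11,12,13}  ✓accept
'b' @ 5: {1,9,10,11,12,13}  ✓accept
'c' @ 6: {1,9,10,11,12,13}  ✓accept
'b' @ 7: {1,9,10,11,12,13}  ✓accept
'a' @ 8: {1,9,10,11,12,13}  ✓accept
end set {1,9,10,11,12,13} — state 13 in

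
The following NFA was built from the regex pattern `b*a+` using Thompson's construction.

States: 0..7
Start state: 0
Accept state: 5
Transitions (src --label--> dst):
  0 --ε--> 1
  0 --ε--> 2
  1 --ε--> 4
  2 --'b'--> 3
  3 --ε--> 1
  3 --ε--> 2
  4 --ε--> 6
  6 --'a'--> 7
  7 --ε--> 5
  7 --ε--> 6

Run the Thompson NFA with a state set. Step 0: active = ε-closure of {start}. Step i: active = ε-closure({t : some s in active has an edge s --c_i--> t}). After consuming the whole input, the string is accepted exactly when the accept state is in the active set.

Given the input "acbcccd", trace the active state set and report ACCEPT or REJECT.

Answer: REJECT

Derivation:
S₀ = ε-closure({0}) = {0,1,2,4,6}
'a' @ 1: {5,6,7}  [accepting]
'c' @ 2: {}  — state set empty
rest 'bcccd' ignored (set empty)
final: {}; accept 5 not in set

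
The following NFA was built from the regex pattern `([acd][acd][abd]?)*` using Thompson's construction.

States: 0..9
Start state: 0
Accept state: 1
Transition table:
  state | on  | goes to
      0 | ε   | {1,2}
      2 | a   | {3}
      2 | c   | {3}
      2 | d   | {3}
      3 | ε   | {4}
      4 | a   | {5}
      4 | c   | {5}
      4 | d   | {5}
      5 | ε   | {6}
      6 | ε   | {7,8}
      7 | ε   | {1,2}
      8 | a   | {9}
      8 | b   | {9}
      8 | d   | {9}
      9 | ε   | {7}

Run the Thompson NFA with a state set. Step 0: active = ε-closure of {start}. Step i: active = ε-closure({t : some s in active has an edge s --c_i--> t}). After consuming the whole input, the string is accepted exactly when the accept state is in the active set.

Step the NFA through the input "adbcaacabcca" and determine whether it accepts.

start: ε-closure({0}) = {0,1,2}
'a' @ 1: {3,4}
'd' @ 2: {1,2,5,6,7,8}  (accept∈set)
'b' @ 3: {1,2,7,9}  (accept∈set)
'c' @ 4: {3,4}
'a' @ 5: {1,2,5,6,7,8}  (accept∈set)
'a' @ 6: {1,2,3,4,7,9}  (accept∈set)
'c' @ 7: {1,2,3,4,5,6,7,8}  (accept∈set)
'a' @ 8: {1,2,3,4,5,6,7,8,9}  (accept∈set)
'b' @ 9: {1,2,7,9}  (accept∈set)
'c' @ 10: {3,4}
'c' @ 11: {1,2,5,6,7,8}  (accept∈set)
'a' @ 12: {1,2,3,4,7,9}  (accept∈set)
end set {1,2,3,4,7,9} — state 1 in

Answer: ACCEPT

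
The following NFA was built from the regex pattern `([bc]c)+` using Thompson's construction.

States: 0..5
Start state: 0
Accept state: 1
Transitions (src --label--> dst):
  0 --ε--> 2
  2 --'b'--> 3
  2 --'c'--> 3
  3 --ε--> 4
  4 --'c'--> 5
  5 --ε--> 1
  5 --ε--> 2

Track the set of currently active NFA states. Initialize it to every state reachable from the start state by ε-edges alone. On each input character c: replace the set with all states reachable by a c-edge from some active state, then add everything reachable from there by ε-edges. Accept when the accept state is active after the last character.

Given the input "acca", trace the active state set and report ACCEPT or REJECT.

S₀ = ε-closure({0}) = {0,2}
'a' @ 1: {}  — no active states
rest 'cca' ignored (set empty)
end set {} — state 1 not in

Answer: REJECT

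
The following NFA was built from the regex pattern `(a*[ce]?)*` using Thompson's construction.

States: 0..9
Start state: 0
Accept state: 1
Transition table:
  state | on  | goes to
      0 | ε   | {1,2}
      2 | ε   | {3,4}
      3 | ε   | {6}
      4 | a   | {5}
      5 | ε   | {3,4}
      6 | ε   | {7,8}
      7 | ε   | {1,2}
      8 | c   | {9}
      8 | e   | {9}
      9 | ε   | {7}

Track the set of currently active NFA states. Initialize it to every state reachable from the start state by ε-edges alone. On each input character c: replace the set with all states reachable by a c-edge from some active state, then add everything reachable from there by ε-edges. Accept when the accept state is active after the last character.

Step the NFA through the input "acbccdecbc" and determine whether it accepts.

start: ε-closure({0}) = {0,1,2,3,4,6,7,8}
'a' @ 1: {1,2,3,4,5,6,7,8}  ✓accept
'c' @ 2: {1,2,3,4,6,7,8,9}  ✓accept
'b' @ 3: {}  — state set empty
rest 'ccdecbc' ignored (set empty)
final: {}; accept 1 not in set

Answer: REJECT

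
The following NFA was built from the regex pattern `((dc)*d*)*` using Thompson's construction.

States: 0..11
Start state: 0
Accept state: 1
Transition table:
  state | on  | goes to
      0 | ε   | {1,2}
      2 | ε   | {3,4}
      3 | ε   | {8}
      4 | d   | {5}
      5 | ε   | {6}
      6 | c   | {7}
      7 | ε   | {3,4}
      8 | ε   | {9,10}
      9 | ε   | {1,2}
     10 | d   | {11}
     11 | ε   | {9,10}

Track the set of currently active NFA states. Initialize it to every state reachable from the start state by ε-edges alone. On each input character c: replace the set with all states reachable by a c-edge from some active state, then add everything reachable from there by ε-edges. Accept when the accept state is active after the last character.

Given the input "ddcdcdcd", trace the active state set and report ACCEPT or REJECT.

S₀ = ε-closure({0}) = {0,1,2,3,4,8,9,10}
'd' @ 1: {1,2,3,4,5,6,8,9,10,11}  [accepting]
'd' @ 2: {1,2,3,4,5,6,8,9,10,11}  [accepting]
'c' @ 3: {1,2,3,4,7,8,9,10}  [accepting]
'd' @ 4: {1,2,3,4,5,6,8,9,10,11}  [accepting]
'c' @ 5: {1,2,3,4,7,8,9,10}  [accepting]
'd' @ 6: {1,2,3,4,5,6,8,9,10,11}  [accepting]
'c' @ 7: {1,2,3,4,7,8,9,10}  [accepting]
'd' @ 8: {1,2,3,4,5,6,8,9,10,11}  [accepting]
after full input: {1,2,3,4,5,6,8,9,10,11}  (accept=1 in)

Answer: ACCEPT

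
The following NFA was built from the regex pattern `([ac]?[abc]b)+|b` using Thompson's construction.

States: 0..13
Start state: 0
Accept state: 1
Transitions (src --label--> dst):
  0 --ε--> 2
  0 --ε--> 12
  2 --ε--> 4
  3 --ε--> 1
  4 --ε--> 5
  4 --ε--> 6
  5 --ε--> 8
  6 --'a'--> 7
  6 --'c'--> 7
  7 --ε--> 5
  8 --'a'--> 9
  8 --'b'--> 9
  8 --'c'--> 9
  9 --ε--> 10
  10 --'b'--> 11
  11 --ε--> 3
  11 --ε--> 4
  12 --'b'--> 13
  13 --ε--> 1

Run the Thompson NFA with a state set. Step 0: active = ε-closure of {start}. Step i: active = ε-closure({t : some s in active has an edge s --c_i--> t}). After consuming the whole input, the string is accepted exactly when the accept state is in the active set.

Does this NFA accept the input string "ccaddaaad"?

Answer: REJECT

Steps:
initial (ε-close {0}): {0,2,4,5,6,8,12}
'c' @ 1: {5,7,8,9,10}
'c' @ 2: {9,10}
'a' @ 3: {}  — dead — no transitions
rest 'ddaaad' ignored (set empty)
end set {} — state 1 not in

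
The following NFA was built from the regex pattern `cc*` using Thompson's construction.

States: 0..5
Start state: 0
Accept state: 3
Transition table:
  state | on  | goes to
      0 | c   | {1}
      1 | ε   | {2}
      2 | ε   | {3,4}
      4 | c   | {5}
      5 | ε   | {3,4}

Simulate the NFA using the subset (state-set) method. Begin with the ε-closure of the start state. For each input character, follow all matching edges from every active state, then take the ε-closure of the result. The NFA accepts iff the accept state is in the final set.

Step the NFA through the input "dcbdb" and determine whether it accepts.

start: ε-closure({0}) = {0}
'd' @ 1: {}  — state set empty
rest 'cbdb' ignored (set empty)
after full input: {}  (accept=3 not in)

Answer: REJECT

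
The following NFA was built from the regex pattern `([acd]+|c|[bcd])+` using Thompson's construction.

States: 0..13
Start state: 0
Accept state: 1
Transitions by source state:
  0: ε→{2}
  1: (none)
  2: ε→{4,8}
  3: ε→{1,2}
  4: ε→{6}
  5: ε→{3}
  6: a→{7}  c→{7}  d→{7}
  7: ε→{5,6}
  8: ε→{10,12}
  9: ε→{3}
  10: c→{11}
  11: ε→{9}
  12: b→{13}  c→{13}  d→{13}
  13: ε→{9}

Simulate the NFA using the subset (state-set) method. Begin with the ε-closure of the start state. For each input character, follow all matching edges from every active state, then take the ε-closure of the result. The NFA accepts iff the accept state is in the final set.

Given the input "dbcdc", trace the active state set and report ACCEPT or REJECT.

initial (ε-close {0}): {0,2,4,6,8,10,12}
'd' @ 1: {1,2,3,4,5,6,7,8,9,10,12,13}  (accept∈set)
'b' @ 2: {1,2,3,4,6,8,9,10,12,13}  (accept∈set)
'c' @ 3: {1,2,3,4,5,6,7,8,9,10,11,12,13}  (accept∈set)
'd' @ 4: {1,2,3,4,5,6,7,8,9,10,12,13}  (accept∈set)
'c' @ 5: {1,2,3,4,5,6,7,8,9,10,11,12,13}  (accept∈set)
end set {1,2,3,4,5,6,7,8,9,10,11,12,13} — state 1 in

Answer: ACCEPT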